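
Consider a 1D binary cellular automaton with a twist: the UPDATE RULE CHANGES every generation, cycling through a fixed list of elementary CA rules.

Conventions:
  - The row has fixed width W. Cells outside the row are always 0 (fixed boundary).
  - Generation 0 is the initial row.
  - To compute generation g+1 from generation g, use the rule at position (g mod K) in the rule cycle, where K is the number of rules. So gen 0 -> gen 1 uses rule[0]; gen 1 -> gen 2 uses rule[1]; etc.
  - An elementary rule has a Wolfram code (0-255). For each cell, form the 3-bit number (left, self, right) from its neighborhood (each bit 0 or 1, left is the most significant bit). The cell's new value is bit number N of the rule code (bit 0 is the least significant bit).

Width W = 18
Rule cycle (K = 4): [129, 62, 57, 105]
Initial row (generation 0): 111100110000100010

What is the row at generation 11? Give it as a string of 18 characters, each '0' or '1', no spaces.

Answer: 010111100101001111

Derivation:
Gen 0: 111100110000100010
Gen 1 (rule 129): 011000000110001000
Gen 2 (rule 62): 110100001101011100
Gen 3 (rule 57): 101011101010110011
Gen 4 (rule 105): 010110110101110011
Gen 5 (rule 129): 000000000000100000
Gen 6 (rule 62): 000000000001110000
Gen 7 (rule 57): 111111111101001111
Gen 8 (rule 105): 100000000110001001
Gen 9 (rule 129): 001111110000100000
Gen 10 (rule 62): 011000001001110000
Gen 11 (rule 57): 010111100101001111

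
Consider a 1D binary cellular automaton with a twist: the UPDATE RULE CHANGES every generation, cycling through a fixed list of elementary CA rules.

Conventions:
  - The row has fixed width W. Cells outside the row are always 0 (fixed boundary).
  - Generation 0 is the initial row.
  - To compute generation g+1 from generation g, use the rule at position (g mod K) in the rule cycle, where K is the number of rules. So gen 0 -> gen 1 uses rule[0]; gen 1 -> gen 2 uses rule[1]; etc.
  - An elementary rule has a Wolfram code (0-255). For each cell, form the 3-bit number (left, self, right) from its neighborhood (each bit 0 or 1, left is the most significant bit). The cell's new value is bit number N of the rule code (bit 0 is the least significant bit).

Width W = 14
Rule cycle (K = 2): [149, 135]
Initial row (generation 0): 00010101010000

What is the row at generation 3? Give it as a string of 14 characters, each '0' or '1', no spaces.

Gen 0: 00010101010000
Gen 1 (rule 149): 11010101011111
Gen 2 (rule 135): 00010101001110
Gen 3 (rule 149): 11010101100101

Answer: 11010101100101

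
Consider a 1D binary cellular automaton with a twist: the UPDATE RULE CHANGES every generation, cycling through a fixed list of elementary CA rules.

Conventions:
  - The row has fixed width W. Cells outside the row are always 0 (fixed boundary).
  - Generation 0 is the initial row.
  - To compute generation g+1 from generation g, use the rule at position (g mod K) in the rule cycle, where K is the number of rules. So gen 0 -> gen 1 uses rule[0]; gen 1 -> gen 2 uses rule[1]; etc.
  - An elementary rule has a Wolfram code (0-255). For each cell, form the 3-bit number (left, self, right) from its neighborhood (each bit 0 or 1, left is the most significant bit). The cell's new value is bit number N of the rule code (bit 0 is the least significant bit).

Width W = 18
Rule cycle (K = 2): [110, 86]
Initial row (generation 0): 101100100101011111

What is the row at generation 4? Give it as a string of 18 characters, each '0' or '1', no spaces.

Gen 0: 101100100101011111
Gen 1 (rule 110): 111101101111110001
Gen 2 (rule 86): 000100100000011011
Gen 3 (rule 110): 001101100000111111
Gen 4 (rule 86): 010100110001000001

Answer: 010100110001000001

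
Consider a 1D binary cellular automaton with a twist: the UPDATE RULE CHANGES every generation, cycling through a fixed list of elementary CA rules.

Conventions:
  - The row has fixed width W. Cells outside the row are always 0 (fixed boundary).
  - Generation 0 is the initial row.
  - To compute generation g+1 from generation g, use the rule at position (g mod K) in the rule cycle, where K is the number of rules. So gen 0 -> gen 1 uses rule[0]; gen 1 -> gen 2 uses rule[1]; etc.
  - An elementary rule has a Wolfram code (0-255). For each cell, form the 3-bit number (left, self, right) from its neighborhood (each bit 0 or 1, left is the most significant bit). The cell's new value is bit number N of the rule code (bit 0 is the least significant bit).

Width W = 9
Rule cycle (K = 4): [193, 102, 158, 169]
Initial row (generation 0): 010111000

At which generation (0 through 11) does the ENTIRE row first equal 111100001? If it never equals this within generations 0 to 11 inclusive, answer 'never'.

Gen 0: 010111000
Gen 1 (rule 193): 000011011
Gen 2 (rule 102): 000101101
Gen 3 (rule 158): 001101001
Gen 4 (rule 169): 101010000
Gen 5 (rule 193): 000000111
Gen 6 (rule 102): 000001001
Gen 7 (rule 158): 000011111
Gen 8 (rule 169): 111011110
Gen 9 (rule 193): 011001110
Gen 10 (rule 102): 101010010
Gen 11 (rule 158): 101011111

Answer: never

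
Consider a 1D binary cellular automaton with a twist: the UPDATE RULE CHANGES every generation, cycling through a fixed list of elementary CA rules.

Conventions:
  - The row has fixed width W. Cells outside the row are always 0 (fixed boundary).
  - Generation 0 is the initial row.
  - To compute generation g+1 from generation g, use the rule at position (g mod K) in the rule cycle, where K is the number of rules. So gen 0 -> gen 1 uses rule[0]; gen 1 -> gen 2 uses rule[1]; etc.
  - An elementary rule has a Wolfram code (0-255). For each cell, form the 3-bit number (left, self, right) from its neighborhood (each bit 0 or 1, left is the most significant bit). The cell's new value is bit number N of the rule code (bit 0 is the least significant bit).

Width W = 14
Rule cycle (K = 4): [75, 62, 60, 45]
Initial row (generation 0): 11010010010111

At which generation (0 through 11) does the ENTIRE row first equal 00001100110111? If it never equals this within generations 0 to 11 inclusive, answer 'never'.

Answer: never

Derivation:
Gen 0: 11010010010111
Gen 1 (rule 75): 11000100100101
Gen 2 (rule 62): 10101111111111
Gen 3 (rule 60): 11111000000000
Gen 4 (rule 45): 10000011111111
Gen 5 (rule 75): 00111110000001
Gen 6 (rule 62): 01100001000011
Gen 7 (rule 60): 01010001100010
Gen 8 (rule 45): 01110101001010
Gen 9 (rule 75): 11010000010000
Gen 10 (rule 62): 10111000111000
Gen 11 (rule 60): 11100100100100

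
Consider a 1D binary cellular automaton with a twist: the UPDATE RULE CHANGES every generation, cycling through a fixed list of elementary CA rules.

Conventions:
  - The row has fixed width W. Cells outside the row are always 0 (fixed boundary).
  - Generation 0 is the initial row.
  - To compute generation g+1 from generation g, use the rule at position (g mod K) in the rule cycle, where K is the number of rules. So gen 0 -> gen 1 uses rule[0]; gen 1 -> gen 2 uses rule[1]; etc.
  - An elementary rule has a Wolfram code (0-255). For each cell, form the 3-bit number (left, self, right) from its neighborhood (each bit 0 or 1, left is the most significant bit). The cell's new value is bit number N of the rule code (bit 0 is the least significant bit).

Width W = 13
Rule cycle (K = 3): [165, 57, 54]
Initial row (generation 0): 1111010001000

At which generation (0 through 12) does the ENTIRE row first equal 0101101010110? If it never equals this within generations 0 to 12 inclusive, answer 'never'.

Gen 0: 1111010001000
Gen 1 (rule 165): 0110110101011
Gen 2 (rule 57): 0101101010110
Gen 3 (rule 54): 1110011111001
Gen 4 (rule 165): 0100001110001
Gen 5 (rule 57): 0011101001100
Gen 6 (rule 54): 0100011110010
Gen 7 (rule 165): 0101001100010
Gen 8 (rule 57): 0010101011001
Gen 9 (rule 54): 0111111100111
Gen 10 (rule 165): 0011111000010
Gen 11 (rule 57): 1010000111001
Gen 12 (rule 54): 1111001000111

Answer: 2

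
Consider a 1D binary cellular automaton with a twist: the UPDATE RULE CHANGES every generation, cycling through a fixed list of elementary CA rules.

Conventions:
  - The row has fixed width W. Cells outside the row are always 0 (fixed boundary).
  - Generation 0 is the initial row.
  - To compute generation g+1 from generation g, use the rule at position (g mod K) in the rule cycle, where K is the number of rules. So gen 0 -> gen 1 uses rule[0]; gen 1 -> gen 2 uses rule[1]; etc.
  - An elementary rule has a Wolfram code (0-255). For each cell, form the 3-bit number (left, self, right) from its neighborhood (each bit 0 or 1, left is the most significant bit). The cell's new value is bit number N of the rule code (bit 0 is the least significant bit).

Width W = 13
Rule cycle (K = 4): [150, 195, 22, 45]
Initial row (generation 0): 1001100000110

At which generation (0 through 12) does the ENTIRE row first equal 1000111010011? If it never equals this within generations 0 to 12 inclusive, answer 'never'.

Gen 0: 1001100000110
Gen 1 (rule 150): 1110010001001
Gen 2 (rule 195): 0110100110010
Gen 3 (rule 22): 1000111001111
Gen 4 (rule 45): 1010100001000
Gen 5 (rule 150): 1010110011100
Gen 6 (rule 195): 0000010101101
Gen 7 (rule 22): 0000110100001
Gen 8 (rule 45): 1110101101101
Gen 9 (rule 150): 0100100000001
Gen 10 (rule 195): 1001001111110
Gen 11 (rule 22): 1111110000001
Gen 12 (rule 45): 1000000111101

Answer: never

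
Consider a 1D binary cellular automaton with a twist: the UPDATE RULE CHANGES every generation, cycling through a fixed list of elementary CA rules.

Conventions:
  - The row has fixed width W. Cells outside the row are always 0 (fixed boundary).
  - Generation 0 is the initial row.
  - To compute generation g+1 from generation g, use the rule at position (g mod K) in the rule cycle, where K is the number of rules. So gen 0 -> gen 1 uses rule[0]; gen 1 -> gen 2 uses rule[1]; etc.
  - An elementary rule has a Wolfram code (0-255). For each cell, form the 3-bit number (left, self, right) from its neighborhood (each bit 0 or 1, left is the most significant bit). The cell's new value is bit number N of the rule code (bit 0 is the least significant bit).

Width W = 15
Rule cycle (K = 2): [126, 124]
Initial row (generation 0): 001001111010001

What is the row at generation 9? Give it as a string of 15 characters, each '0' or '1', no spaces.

Gen 0: 001001111010001
Gen 1 (rule 126): 011111001111011
Gen 2 (rule 124): 010001101001111
Gen 3 (rule 126): 111011111111001
Gen 4 (rule 124): 101110000001101
Gen 5 (rule 126): 111011000011111
Gen 6 (rule 124): 101111100010001
Gen 7 (rule 126): 111000110111011
Gen 8 (rule 124): 101100111101111
Gen 9 (rule 126): 111111100111001

Answer: 111111100111001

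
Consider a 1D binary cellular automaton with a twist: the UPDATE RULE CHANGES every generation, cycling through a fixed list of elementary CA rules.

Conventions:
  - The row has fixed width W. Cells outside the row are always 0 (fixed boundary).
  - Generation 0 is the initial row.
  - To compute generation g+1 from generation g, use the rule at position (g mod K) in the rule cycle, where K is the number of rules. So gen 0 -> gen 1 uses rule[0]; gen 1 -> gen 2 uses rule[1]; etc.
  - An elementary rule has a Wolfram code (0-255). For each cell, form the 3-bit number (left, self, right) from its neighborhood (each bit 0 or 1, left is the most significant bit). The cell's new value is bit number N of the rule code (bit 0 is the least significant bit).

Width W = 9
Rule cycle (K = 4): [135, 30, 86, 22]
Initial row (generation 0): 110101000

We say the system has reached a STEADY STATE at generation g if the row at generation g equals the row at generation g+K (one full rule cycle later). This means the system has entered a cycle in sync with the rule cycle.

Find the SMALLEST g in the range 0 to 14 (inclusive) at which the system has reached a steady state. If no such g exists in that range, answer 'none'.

Gen 0: 110101000
Gen 1 (rule 135): 000101011
Gen 2 (rule 30): 001101010
Gen 3 (rule 86): 010101011
Gen 4 (rule 22): 110101000
Gen 5 (rule 135): 000101011
Gen 6 (rule 30): 001101010
Gen 7 (rule 86): 010101011
Gen 8 (rule 22): 110101000
Gen 9 (rule 135): 000101011
Gen 10 (rule 30): 001101010
Gen 11 (rule 86): 010101011
Gen 12 (rule 22): 110101000
Gen 13 (rule 135): 000101011
Gen 14 (rule 30): 001101010
Gen 15 (rule 86): 010101011
Gen 16 (rule 22): 110101000
Gen 17 (rule 135): 000101011
Gen 18 (rule 30): 001101010

Answer: 0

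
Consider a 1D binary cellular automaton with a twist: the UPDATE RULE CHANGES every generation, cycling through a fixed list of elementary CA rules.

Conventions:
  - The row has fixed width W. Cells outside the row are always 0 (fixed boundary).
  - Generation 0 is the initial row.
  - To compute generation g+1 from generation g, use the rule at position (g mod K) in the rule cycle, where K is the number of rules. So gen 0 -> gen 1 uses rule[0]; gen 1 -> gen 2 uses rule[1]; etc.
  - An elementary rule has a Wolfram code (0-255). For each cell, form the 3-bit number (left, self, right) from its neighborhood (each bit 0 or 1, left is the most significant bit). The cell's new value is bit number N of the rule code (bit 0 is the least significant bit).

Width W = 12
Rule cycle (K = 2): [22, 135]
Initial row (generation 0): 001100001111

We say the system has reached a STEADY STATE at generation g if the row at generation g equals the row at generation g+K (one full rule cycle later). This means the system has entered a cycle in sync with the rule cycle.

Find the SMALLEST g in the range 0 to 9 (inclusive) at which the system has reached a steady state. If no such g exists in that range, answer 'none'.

Gen 0: 001100001111
Gen 1 (rule 22): 010010010000
Gen 2 (rule 135): 110110110111
Gen 3 (rule 22): 000000000000
Gen 4 (rule 135): 111111111111
Gen 5 (rule 22): 000000000000
Gen 6 (rule 135): 111111111111
Gen 7 (rule 22): 000000000000
Gen 8 (rule 135): 111111111111
Gen 9 (rule 22): 000000000000
Gen 10 (rule 135): 111111111111
Gen 11 (rule 22): 000000000000

Answer: 3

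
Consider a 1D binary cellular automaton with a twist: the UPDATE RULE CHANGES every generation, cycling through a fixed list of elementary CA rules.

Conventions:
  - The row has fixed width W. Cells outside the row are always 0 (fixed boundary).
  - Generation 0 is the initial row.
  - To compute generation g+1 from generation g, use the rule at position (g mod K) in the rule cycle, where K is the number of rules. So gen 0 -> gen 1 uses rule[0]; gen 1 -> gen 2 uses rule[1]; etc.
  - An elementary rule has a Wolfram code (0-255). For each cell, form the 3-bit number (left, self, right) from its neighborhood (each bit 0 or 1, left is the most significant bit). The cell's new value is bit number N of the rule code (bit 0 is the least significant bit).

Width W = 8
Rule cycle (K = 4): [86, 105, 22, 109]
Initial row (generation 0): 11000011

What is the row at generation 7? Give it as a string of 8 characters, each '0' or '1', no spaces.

Gen 0: 11000011
Gen 1 (rule 86): 01100101
Gen 2 (rule 105): 01100010
Gen 3 (rule 22): 10010111
Gen 4 (rule 109): 10011101
Gen 5 (rule 86): 11100101
Gen 6 (rule 105): 10100010
Gen 7 (rule 22): 10110111

Answer: 10110111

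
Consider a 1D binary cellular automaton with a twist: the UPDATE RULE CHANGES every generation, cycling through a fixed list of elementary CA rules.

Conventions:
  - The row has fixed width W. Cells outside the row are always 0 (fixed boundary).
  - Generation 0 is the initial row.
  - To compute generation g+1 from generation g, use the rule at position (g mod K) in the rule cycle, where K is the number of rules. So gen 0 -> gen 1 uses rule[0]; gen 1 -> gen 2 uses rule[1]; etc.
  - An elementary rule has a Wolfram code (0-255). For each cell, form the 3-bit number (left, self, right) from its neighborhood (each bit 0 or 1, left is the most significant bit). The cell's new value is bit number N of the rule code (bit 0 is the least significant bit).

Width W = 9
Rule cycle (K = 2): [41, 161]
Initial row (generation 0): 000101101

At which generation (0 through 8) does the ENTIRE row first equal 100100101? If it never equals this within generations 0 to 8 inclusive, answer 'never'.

Gen 0: 000101101
Gen 1 (rule 41): 110011010
Gen 2 (rule 161): 000000100
Gen 3 (rule 41): 111110001
Gen 4 (rule 161): 011100100
Gen 5 (rule 41): 010000001
Gen 6 (rule 161): 000111100
Gen 7 (rule 41): 110100001
Gen 8 (rule 161): 001001100

Answer: never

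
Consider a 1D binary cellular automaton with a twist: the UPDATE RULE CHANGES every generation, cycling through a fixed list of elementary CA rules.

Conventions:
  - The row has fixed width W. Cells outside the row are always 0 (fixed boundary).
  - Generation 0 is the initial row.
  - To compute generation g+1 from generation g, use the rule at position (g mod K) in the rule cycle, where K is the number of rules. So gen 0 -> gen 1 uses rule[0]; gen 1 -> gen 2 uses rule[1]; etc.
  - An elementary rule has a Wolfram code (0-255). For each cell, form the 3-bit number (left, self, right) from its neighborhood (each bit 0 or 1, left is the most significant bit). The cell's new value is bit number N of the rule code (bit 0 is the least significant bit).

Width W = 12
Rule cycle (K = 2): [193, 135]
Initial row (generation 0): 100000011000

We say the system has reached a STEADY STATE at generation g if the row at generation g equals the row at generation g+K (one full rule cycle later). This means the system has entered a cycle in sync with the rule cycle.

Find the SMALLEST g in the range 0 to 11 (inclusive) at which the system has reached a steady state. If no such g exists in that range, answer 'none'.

Gen 0: 100000011000
Gen 1 (rule 193): 001111001011
Gen 2 (rule 135): 110110011000
Gen 3 (rule 193): 010010001011
Gen 4 (rule 135): 110110111000
Gen 5 (rule 193): 010010011011
Gen 6 (rule 135): 110110100000
Gen 7 (rule 193): 010010001111
Gen 8 (rule 135): 110110110110
Gen 9 (rule 193): 010010010010
Gen 10 (rule 135): 110110110110
Gen 11 (rule 193): 010010010010
Gen 12 (rule 135): 110110110110
Gen 13 (rule 193): 010010010010

Answer: 8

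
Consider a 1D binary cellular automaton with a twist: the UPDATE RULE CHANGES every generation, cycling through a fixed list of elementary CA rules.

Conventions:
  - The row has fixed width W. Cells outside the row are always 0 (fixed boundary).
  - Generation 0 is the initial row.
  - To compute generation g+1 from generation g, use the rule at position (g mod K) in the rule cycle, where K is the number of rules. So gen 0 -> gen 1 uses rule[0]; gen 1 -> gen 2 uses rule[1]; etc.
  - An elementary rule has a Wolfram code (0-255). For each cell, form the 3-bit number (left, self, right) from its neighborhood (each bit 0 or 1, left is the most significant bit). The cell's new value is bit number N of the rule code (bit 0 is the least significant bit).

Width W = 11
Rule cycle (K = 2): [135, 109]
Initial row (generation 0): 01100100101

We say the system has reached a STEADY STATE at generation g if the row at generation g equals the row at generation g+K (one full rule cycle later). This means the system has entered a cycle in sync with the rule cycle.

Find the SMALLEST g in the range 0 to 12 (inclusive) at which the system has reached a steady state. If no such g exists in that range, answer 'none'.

Gen 0: 01100100101
Gen 1 (rule 135): 10001101101
Gen 2 (rule 109): 10101111111
Gen 3 (rule 135): 10100111110
Gen 4 (rule 109): 11100100010
Gen 5 (rule 135): 01001101110
Gen 6 (rule 109): 01001111010
Gen 7 (rule 135): 11010110010
Gen 8 (rule 109): 11111110010
Gen 9 (rule 135): 01111100110
Gen 10 (rule 109): 01000100110
Gen 11 (rule 135): 11011101000
Gen 12 (rule 109): 11110111011
Gen 13 (rule 135): 01100010000
Gen 14 (rule 109): 01101010111

Answer: none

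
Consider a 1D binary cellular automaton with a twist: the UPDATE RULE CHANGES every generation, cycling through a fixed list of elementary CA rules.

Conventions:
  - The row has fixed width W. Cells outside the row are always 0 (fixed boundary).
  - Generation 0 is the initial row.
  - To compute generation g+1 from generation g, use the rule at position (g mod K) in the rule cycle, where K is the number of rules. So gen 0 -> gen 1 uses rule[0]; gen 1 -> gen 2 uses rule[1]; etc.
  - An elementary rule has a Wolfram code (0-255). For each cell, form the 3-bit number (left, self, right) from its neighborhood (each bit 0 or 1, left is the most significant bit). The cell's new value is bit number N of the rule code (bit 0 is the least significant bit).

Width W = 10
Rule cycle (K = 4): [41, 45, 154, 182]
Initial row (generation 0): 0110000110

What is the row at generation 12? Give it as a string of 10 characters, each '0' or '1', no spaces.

Gen 0: 0110000110
Gen 1 (rule 41): 0100110100
Gen 2 (rule 45): 0100101101
Gen 3 (rule 154): 1011001000
Gen 4 (rule 182): 1100111100
Gen 5 (rule 41): 1000100001
Gen 6 (rule 45): 1010101101
Gen 7 (rule 154): 0000001000
Gen 8 (rule 182): 0000011100
Gen 9 (rule 41): 1111010001
Gen 10 (rule 45): 1000110101
Gen 11 (rule 154): 0101100000
Gen 12 (rule 182): 1110010000

Answer: 1110010000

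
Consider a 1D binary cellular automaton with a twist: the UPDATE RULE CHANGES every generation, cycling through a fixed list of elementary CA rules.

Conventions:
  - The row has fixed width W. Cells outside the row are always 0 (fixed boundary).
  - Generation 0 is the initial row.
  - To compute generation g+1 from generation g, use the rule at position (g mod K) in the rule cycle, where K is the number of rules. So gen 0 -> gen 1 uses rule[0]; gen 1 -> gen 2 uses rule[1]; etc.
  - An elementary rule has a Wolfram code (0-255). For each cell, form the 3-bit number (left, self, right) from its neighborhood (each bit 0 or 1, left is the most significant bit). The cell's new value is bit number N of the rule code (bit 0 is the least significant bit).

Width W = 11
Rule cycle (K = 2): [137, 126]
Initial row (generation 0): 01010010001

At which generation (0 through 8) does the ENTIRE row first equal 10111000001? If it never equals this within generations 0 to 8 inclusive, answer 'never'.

Answer: never

Derivation:
Gen 0: 01010010001
Gen 1 (rule 137): 00000000100
Gen 2 (rule 126): 00000001110
Gen 3 (rule 137): 11111101100
Gen 4 (rule 126): 10000111110
Gen 5 (rule 137): 00110111100
Gen 6 (rule 126): 01111100110
Gen 7 (rule 137): 01111000100
Gen 8 (rule 126): 11001101110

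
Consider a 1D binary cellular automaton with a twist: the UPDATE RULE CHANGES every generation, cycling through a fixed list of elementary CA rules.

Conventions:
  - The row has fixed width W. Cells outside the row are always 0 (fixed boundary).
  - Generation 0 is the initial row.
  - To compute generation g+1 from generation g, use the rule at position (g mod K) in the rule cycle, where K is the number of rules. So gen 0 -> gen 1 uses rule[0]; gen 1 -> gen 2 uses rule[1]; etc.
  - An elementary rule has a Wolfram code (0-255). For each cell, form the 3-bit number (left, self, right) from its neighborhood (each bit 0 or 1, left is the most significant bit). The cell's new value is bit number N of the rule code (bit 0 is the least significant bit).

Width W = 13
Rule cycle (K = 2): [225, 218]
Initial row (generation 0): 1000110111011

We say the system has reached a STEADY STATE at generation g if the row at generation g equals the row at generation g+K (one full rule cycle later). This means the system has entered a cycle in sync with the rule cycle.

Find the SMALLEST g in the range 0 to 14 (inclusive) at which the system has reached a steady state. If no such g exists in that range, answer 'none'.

Answer: 11

Derivation:
Gen 0: 1000110111011
Gen 1 (rule 225): 0010011011101
Gen 2 (rule 218): 0101111011100
Gen 3 (rule 225): 0010111101101
Gen 4 (rule 218): 0100111101100
Gen 5 (rule 225): 0000011110101
Gen 6 (rule 218): 0000111110000
Gen 7 (rule 225): 1110011110111
Gen 8 (rule 218): 1111111110111
Gen 9 (rule 225): 0111111111011
Gen 10 (rule 218): 1111111111011
Gen 11 (rule 225): 0111111111101
Gen 12 (rule 218): 1111111111100
Gen 13 (rule 225): 0111111111101
Gen 14 (rule 218): 1111111111100
Gen 15 (rule 225): 0111111111101
Gen 16 (rule 218): 1111111111100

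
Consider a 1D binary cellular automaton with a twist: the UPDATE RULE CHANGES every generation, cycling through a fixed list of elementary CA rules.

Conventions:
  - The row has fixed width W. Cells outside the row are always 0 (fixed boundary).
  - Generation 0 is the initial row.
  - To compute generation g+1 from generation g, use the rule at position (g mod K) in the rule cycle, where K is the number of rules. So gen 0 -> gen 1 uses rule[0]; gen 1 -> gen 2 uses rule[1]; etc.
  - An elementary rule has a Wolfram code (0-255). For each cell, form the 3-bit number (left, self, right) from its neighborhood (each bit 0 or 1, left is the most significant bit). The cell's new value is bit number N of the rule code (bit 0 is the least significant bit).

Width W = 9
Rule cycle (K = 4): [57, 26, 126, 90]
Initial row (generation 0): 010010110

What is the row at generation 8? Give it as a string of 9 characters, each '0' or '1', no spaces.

Answer: 101010001

Derivation:
Gen 0: 010010110
Gen 1 (rule 57): 001001101
Gen 2 (rule 26): 010111000
Gen 3 (rule 126): 111101100
Gen 4 (rule 90): 100101110
Gen 5 (rule 57): 010011001
Gen 6 (rule 26): 101110110
Gen 7 (rule 126): 111011111
Gen 8 (rule 90): 101010001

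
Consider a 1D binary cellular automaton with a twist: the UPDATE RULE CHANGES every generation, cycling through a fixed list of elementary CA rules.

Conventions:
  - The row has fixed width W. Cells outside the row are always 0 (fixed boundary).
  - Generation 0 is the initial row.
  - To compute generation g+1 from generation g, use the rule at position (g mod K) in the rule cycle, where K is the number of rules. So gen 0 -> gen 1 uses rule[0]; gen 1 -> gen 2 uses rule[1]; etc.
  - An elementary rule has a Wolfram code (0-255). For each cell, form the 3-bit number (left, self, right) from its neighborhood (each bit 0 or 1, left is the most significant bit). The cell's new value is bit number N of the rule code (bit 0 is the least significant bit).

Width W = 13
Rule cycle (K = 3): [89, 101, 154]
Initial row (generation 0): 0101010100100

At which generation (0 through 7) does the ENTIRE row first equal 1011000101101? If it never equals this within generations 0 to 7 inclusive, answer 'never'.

Gen 0: 0101010100100
Gen 1 (rule 89): 0000000010011
Gen 2 (rule 101): 1111111010001
Gen 3 (rule 154): 1111110001010
Gen 4 (rule 89): 1000011100001
Gen 5 (rule 101): 1011000101101
Gen 6 (rule 154): 0010101001000
Gen 7 (rule 89): 1000000100111

Answer: 5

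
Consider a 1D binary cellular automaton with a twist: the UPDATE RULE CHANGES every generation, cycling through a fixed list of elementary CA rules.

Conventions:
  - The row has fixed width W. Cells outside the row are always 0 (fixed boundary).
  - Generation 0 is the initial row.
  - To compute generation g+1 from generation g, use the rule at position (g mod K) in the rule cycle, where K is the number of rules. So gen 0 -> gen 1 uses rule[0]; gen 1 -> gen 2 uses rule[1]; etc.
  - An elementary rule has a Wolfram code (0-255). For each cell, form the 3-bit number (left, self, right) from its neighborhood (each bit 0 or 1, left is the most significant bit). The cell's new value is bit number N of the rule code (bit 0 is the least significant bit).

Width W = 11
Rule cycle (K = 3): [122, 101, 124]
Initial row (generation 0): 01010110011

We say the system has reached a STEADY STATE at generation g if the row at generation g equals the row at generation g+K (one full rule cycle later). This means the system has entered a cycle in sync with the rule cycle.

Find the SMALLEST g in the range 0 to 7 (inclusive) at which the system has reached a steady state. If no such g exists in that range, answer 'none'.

Answer: none

Derivation:
Gen 0: 01010110011
Gen 1 (rule 122): 10101111111
Gen 2 (rule 101): 11110000001
Gen 3 (rule 124): 10011000001
Gen 4 (rule 122): 01111100010
Gen 5 (rule 101): 00000101010
Gen 6 (rule 124): 00000111111
Gen 7 (rule 122): 00001100001
Gen 8 (rule 101): 11100101101
Gen 9 (rule 124): 10110111111
Gen 10 (rule 122): 01111100001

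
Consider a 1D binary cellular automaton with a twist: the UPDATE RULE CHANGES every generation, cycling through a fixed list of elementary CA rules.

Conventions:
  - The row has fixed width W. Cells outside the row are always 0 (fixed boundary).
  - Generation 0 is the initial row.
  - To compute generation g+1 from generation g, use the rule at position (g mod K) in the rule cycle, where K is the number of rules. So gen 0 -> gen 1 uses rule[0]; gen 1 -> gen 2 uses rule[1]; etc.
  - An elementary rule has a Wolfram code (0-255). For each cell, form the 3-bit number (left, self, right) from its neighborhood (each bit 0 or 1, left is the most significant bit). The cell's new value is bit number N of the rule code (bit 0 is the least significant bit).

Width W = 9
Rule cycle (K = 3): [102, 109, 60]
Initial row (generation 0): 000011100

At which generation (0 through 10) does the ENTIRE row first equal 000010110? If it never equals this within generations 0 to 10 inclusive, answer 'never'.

Answer: never

Derivation:
Gen 0: 000011100
Gen 1 (rule 102): 000100100
Gen 2 (rule 109): 110100101
Gen 3 (rule 60): 101110111
Gen 4 (rule 102): 110011001
Gen 5 (rule 109): 110011001
Gen 6 (rule 60): 101010101
Gen 7 (rule 102): 111111111
Gen 8 (rule 109): 100000001
Gen 9 (rule 60): 110000001
Gen 10 (rule 102): 010000011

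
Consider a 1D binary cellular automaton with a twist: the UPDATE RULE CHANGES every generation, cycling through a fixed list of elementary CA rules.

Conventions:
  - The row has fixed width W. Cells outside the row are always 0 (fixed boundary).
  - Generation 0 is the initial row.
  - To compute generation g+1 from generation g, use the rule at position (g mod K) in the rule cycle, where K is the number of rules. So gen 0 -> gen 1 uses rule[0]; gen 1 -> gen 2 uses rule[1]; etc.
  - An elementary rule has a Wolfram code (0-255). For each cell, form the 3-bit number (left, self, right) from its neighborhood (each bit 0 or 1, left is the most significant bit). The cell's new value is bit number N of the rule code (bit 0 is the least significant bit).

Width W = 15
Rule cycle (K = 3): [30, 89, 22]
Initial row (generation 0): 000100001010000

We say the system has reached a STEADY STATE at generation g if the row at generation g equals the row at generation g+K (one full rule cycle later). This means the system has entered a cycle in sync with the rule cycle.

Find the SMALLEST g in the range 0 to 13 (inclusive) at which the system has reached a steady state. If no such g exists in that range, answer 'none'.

Gen 0: 000100001010000
Gen 1 (rule 30): 001110011011000
Gen 2 (rule 89): 101011011011111
Gen 3 (rule 22): 101000000000000
Gen 4 (rule 30): 101100000000000
Gen 5 (rule 89): 001111111111111
Gen 6 (rule 22): 010000000000000
Gen 7 (rule 30): 111000000000000
Gen 8 (rule 89): 101111111111111
Gen 9 (rule 22): 100000000000000
Gen 10 (rule 30): 110000000000000
Gen 11 (rule 89): 111111111111111
Gen 12 (rule 22): 000000000000000
Gen 13 (rule 30): 000000000000000
Gen 14 (rule 89): 111111111111111
Gen 15 (rule 22): 000000000000000
Gen 16 (rule 30): 000000000000000

Answer: 11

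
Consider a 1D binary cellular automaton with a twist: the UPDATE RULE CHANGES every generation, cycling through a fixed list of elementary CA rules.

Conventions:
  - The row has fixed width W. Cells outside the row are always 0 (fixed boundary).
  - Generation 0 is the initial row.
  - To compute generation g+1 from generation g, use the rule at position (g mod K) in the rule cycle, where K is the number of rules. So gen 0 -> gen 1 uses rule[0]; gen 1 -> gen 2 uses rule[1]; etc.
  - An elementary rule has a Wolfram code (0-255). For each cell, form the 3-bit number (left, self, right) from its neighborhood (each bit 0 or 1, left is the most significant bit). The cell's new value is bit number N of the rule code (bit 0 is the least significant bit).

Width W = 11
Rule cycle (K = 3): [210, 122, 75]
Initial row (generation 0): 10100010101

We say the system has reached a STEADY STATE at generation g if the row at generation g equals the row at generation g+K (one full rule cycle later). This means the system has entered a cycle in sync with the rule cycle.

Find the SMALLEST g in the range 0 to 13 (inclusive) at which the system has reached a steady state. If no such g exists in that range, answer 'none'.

Answer: 6

Derivation:
Gen 0: 10100010101
Gen 1 (rule 210): 00010100000
Gen 2 (rule 122): 00101010000
Gen 3 (rule 75): 11000000111
Gen 4 (rule 210): 01100001011
Gen 5 (rule 122): 11110010111
Gen 6 (rule 75): 10010100101
Gen 7 (rule 210): 01100011000
Gen 8 (rule 122): 11110111100
Gen 9 (rule 75): 10010100101
Gen 10 (rule 210): 01100011000
Gen 11 (rule 122): 11110111100
Gen 12 (rule 75): 10010100101
Gen 13 (rule 210): 01100011000
Gen 14 (rule 122): 11110111100
Gen 15 (rule 75): 10010100101
Gen 16 (rule 210): 01100011000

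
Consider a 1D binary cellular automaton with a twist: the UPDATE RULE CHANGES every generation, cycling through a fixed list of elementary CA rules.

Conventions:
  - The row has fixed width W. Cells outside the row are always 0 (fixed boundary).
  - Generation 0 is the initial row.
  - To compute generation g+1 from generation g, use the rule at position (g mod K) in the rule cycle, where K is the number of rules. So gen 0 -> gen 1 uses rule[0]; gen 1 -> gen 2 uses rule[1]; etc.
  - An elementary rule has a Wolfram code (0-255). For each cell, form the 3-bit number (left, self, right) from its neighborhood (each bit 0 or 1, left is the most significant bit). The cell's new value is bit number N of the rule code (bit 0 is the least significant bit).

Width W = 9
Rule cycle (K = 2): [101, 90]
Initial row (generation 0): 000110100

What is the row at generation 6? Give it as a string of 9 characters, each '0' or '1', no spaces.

Gen 0: 000110100
Gen 1 (rule 101): 110011101
Gen 2 (rule 90): 111110100
Gen 3 (rule 101): 000011101
Gen 4 (rule 90): 000110100
Gen 5 (rule 101): 110011101
Gen 6 (rule 90): 111110100

Answer: 111110100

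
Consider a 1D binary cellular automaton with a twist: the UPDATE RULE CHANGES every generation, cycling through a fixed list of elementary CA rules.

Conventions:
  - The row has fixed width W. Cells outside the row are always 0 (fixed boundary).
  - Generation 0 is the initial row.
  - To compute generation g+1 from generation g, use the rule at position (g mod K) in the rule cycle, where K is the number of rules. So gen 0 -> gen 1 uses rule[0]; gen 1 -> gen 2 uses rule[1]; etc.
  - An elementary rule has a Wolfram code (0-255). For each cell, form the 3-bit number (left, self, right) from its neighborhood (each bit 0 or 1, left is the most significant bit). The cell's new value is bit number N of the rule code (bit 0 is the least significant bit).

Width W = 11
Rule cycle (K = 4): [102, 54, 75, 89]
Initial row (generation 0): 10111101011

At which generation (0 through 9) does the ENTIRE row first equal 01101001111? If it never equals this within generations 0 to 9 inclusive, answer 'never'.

Answer: never

Derivation:
Gen 0: 10111101011
Gen 1 (rule 102): 11000111101
Gen 2 (rule 54): 00101000011
Gen 3 (rule 75): 11000011111
Gen 4 (rule 89): 11111010001
Gen 5 (rule 102): 00001110011
Gen 6 (rule 54): 00010001100
Gen 7 (rule 75): 11100111101
Gen 8 (rule 89): 10110100100
Gen 9 (rule 102): 11011101100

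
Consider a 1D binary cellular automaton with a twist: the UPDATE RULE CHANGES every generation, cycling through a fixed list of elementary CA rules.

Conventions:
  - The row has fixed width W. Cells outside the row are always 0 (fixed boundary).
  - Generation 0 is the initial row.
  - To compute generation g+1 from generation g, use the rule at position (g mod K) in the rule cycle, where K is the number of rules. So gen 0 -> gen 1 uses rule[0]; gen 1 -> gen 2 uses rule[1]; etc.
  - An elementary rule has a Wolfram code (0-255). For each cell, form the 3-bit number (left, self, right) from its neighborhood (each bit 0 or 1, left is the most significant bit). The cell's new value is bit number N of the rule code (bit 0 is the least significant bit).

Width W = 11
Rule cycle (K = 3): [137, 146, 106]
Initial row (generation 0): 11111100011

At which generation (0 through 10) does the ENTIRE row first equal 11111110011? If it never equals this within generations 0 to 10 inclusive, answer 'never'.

Answer: never

Derivation:
Gen 0: 11111100011
Gen 1 (rule 137): 11111001010
Gen 2 (rule 146): 01110110001
Gen 3 (rule 106): 11011110010
Gen 4 (rule 137): 10011100000
Gen 5 (rule 146): 01101010000
Gen 6 (rule 106): 11110100000
Gen 7 (rule 137): 11100001111
Gen 8 (rule 146): 01010010110
Gen 9 (rule 106): 10100101110
Gen 10 (rule 137): 00000001100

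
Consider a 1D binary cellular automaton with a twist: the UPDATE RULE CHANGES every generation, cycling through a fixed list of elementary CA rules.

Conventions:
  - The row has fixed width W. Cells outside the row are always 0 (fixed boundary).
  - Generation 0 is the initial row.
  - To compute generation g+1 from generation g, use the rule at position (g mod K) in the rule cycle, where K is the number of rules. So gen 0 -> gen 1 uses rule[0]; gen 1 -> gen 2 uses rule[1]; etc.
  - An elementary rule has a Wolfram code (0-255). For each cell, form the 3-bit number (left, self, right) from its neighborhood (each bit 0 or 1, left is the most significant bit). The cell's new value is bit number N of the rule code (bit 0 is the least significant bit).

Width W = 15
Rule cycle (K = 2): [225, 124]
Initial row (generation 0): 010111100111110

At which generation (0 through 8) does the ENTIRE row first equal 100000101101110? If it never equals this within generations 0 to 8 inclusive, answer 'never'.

Answer: never

Derivation:
Gen 0: 010111100111110
Gen 1 (rule 225): 001011100011110
Gen 2 (rule 124): 001110110010011
Gen 3 (rule 225): 100111010000001
Gen 4 (rule 124): 110101111000001
Gen 5 (rule 225): 011010111011100
Gen 6 (rule 124): 011111101110110
Gen 7 (rule 225): 001111110111010
Gen 8 (rule 124): 001000011101111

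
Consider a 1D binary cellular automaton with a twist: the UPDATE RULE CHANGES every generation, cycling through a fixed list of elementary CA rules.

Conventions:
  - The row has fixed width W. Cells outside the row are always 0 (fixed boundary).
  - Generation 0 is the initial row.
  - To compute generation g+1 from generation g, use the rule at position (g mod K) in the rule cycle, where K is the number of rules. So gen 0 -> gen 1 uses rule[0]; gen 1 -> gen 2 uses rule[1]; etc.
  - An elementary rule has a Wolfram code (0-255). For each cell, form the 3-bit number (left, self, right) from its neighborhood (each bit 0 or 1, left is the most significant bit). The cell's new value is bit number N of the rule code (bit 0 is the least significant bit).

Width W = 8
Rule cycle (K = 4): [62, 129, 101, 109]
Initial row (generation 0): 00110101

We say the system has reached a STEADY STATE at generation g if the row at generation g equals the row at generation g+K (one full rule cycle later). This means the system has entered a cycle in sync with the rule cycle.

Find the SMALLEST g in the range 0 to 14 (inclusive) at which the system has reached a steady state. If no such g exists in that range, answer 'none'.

Answer: none

Derivation:
Gen 0: 00110101
Gen 1 (rule 62): 01101111
Gen 2 (rule 129): 00000110
Gen 3 (rule 101): 11110010
Gen 4 (rule 109): 10010010
Gen 5 (rule 62): 11111111
Gen 6 (rule 129): 01111110
Gen 7 (rule 101): 00000010
Gen 8 (rule 109): 11111010
Gen 9 (rule 62): 10000111
Gen 10 (rule 129): 00110010
Gen 11 (rule 101): 10010010
Gen 12 (rule 109): 10010010
Gen 13 (rule 62): 11111111
Gen 14 (rule 129): 01111110
Gen 15 (rule 101): 00000010
Gen 16 (rule 109): 11111010
Gen 17 (rule 62): 10000111
Gen 18 (rule 129): 00110010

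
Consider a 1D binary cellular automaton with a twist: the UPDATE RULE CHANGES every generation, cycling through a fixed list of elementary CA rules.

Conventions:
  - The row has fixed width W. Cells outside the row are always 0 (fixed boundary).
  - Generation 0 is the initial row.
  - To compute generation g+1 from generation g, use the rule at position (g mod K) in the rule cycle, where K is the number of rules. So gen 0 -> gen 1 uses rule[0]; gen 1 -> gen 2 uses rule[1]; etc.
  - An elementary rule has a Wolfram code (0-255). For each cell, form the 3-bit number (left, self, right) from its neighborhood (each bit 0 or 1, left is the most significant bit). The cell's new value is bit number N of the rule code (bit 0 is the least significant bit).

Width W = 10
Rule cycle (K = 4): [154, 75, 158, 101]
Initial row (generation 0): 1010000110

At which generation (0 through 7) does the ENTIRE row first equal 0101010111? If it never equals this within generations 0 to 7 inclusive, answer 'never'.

Answer: never

Derivation:
Gen 0: 1010000110
Gen 1 (rule 154): 0001001101
Gen 2 (rule 75): 1110011100
Gen 3 (rule 158): 1101111010
Gen 4 (rule 101): 0110001110
Gen 5 (rule 154): 1101011101
Gen 6 (rule 75): 1100010100
Gen 7 (rule 158): 1010110110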